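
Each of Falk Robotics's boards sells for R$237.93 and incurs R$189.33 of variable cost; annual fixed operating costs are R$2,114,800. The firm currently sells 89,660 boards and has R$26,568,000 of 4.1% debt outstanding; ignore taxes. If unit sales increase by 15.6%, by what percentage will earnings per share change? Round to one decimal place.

+58.9%

Contribution at this volume is 89,660 × R$48.60 = R$4,357,476.00.
Operating income = contribution − fixed costs = R$4,357,476.00 − R$2,114,800 = R$2,242,676.00.
After interest of R$1,089,288.00, pre-tax earnings = R$1,153,388.00.
DCL = total CM / (EBIT − I) = R$4,357,476.00 / R$1,153,388.00 = 3.7780.
EPS therefore changes by 3.7780 × (+15.6%) = +58.9%.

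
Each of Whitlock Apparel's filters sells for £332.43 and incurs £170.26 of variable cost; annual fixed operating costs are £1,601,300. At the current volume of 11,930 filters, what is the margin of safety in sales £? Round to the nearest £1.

£683,408

Unit CM = price − variable cost = £332.43 − £170.26 = £162.17. Break-even units = £1,601,300 ÷ £162.17 = 9,874.21; break-even revenue = 9,874.21 × £332.43 = £3,282,482.33.
Actual sales revenue = 11,930 × £332.43 = £3,965,889.90.
Margin of safety = £3,965,889.90 − £3,282,482.33 = £683,408.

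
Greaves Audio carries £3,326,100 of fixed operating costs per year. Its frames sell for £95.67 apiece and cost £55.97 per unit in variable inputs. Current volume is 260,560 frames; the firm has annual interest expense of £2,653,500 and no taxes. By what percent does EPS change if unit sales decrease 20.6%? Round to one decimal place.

-48.8%

At 260,560 units, contribution = 260,560 × £39.70 = £10,344,232.00.
Operating income = contribution − fixed costs = £10,344,232.00 − £3,326,100 = £7,018,132.00.
Interest = £2,653,500.00, so EBIT − I = £4,364,632.00.
DCL = total CM / (EBIT − I) = £10,344,232.00 / £4,364,632.00 = 2.3700.
EPS therefore changes by 2.3700 × (-20.6%) = -48.8%.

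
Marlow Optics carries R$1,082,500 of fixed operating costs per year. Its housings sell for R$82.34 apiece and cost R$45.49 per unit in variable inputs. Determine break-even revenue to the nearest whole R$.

R$2,418,807

CM per unit = R$82.34 − R$45.49 = R$36.85; CM ratio = R$36.85 / R$82.34 = 0.4475.
Break-even revenue = fixed costs × price ÷ CM = R$1,082,500 × R$82.34 ÷ R$36.85 = R$2,418,807.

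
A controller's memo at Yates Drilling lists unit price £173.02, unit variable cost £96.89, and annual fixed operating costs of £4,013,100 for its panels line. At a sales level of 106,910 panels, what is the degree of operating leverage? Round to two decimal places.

1.97

At 106,910 units, contribution = 106,910 × £76.13 = £8,139,058.30.
Subtracting fixed costs: EBIT = £8,139,058.30 − £4,013,100 = £4,125,958.30.
Degree of operating leverage = £8,139,058.30 / £4,125,958.30 = 1.9726.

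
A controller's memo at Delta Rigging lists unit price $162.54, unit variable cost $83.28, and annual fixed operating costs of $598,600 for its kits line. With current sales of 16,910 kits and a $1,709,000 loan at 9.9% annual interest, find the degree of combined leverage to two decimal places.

2.34

At 16,910 units, contribution = 16,910 × $79.26 = $1,340,286.60.
Subtracting fixed costs: EBIT = $1,340,286.60 − $598,600 = $741,686.60. Interest = $169,191.00.
DOL = $1,340,286.60 ÷ $741,686.60 = 1.8071; DFL = $741,686.60 ÷ $572,495.60 = 1.2955.
DCL = DOL × DFL = 1.8071 × 1.2955 = 2.3411.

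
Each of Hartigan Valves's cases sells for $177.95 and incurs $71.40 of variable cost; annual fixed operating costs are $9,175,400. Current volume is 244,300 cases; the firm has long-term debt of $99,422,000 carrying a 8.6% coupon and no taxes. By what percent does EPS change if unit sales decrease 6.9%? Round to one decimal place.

Contribution at this volume is 244,300 × $106.55 = $26,030,165.00.
Operating income = contribution − fixed costs = $26,030,165.00 − $9,175,400 = $16,854,765.00.
After interest of $8,550,292.00, pre-tax earnings = $8,304,473.00.
Degree of combined leverage = contribution ÷ (EBIT − I) = $26,030,165.00 ÷ $8,304,473.00 = 3.1345.
EPS therefore changes by 3.1345 × (-6.9%) = -21.6%.

-21.6%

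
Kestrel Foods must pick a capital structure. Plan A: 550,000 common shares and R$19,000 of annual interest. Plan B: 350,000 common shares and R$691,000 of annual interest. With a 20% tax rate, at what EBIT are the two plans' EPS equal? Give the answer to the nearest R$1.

Set EPS_A = EPS_B: (EBIT − R$19,000)(1 − 0.20) ÷ 550,000 = (EBIT − R$691,000)(1 − 0.20) ÷ 350,000.
Cancelling (1 − t) and cross-multiplying: 350,000·(EBIT − 19,000) = 550,000·(EBIT − 691,000).
EBIT × (550,000 − 350,000) = 691,000 × 550,000 − 19,000 × 350,000 = 373,400,000,000, so EBIT = 373,400,000,000 ÷ 200,000 = 1,867,000.00.

R$1,867,000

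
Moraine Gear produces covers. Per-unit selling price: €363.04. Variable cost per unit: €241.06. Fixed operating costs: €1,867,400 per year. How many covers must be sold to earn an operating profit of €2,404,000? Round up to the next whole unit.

35,018 covers

Each unit contributes €363.04 − €241.06 = €121.98.
Required volume = (fixed costs + target profit) ÷ CM = (€1,867,400 + €2,404,000) ÷ €121.98 = 35,017.22, so 35,018 covers.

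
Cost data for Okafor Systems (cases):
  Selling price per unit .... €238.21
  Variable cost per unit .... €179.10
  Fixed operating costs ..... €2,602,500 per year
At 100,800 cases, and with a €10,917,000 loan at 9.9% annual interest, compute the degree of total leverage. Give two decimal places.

Total contribution margin = 100,800 × €59.11 = €5,958,288.00.
Subtracting fixed costs: EBIT = €5,958,288.00 − €2,602,500 = €3,355,788.00. Interest = €1,080,783.00, so EBIT − I = €2,275,005.00.
Degree of total leverage = total CM / (EBIT − interest) = €5,958,288.00 / €2,275,005.00 = 2.6190.

2.62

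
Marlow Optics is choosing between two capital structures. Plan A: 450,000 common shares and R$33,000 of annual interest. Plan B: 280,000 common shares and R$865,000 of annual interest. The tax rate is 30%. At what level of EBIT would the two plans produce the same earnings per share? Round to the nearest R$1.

At indifference, (EBIT − 33,000)(1 − t)/450,000 = (EBIT − 865,000)(1 − t)/280,000.
Cancelling (1 − t) and cross-multiplying: 280,000·(EBIT − 33,000) = 450,000·(EBIT − 865,000).
EBIT × (450,000 − 280,000) = 865,000 × 450,000 − 33,000 × 280,000 = 380,010,000,000, so EBIT = 380,010,000,000 ÷ 170,000 = 2,235,352.94.

R$2,235,353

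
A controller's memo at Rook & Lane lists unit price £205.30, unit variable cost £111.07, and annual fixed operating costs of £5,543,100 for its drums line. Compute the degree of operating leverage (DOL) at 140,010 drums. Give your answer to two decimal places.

At 140,010 units, contribution = 140,010 × £94.23 = £13,193,142.30.
Subtracting fixed costs: EBIT = £13,193,142.30 − £5,543,100 = £7,650,042.30.
DOL = contribution ÷ EBIT = £13,193,142.30 ÷ £7,650,042.30 = 1.7246.

1.72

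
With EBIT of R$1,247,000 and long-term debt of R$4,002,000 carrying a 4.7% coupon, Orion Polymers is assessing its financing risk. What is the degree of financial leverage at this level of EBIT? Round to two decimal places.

Interest = R$188,094.00.
DFL = EBIT ÷ (EBIT − I) = R$1,247,000 ÷ (R$1,247,000 − R$188,094.00) = R$1,247,000 ÷ R$1,058,906.00 = 1.1776.

1.18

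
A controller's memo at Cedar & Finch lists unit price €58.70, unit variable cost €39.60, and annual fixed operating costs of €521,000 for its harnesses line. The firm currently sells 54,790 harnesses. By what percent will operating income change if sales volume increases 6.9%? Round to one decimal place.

At 54,790 units, contribution = 54,790 × €19.10 = €1,046,489.00.
Operating income = contribution − fixed costs = €1,046,489.00 − €521,000 = €525,489.00.
So DOL = total CM / EBIT = €1,046,489.00 / €525,489.00 = 1.9915.
%ΔEBIT = DOL × %ΔSales = 1.9915 × +6.9% = +13.7%.

+13.7%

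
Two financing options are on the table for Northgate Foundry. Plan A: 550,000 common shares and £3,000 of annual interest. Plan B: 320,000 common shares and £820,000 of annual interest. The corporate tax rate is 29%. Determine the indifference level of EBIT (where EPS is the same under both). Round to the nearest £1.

£1,956,696

Set EPS_A = EPS_B: (EBIT − £3,000)(1 − 0.29) ÷ 550,000 = (EBIT − £820,000)(1 − 0.29) ÷ 320,000.
The (1 − t) factor cancels: (EBIT − 3,000) × 320,000 = (EBIT − 820,000) × 550,000.
EBIT × (550,000 − 320,000) = 820,000 × 550,000 − 3,000 × 320,000 = 450,040,000,000, so EBIT = 450,040,000,000 ÷ 230,000 = 1,956,695.65.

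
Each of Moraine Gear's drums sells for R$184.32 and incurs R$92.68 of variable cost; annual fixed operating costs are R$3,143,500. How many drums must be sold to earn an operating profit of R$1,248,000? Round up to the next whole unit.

Unit CM = price − variable cost = R$184.32 − R$92.68 = R$91.64.
Required volume = (fixed costs + target profit) ÷ CM = (R$3,143,500 + R$1,248,000) ÷ R$91.64 = 47,921.21, so 47,922 drums.

47,922 drums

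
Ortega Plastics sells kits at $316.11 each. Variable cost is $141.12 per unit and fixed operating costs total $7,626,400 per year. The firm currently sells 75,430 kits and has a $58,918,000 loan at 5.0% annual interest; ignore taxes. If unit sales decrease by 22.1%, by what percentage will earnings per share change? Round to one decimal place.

At 75,430 units, contribution = 75,430 × $174.99 = $13,199,495.70.
Operating income = contribution − fixed costs = $13,199,495.70 − $7,626,400 = $5,573,095.70.
After interest of $2,945,900.00, pre-tax earnings = $2,627,195.70.
DCL = total CM / (EBIT − I) = $13,199,495.70 / $2,627,195.70 = 5.0242.
EPS therefore changes by 5.0242 × (-22.1%) = -111.0%.

-111.0%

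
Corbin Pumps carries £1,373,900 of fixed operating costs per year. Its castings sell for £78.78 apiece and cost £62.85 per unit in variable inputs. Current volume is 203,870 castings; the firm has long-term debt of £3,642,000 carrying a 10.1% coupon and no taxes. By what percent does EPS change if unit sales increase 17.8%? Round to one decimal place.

Contribution at this volume is 203,870 × £15.93 = £3,247,649.10.
Subtracting fixed costs: EBIT = £3,247,649.10 − £1,373,900 = £1,873,749.10.
Interest = £367,842.00, so EBIT − I = £1,505,907.10.
Degree of combined leverage = contribution ÷ (EBIT − I) = £3,247,649.10 ÷ £1,505,907.10 = 2.1566.
%ΔEPS = DCL × %ΔSales = 2.1566 × +17.8% = +38.4%.

+38.4%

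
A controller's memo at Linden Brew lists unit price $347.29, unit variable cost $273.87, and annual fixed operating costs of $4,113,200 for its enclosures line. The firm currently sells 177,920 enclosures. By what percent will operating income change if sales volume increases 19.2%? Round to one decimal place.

+28.0%

Contribution at this volume is 177,920 × $73.42 = $13,062,886.40.
EBIT = $13,062,886.40 − $4,113,200 = $8,949,686.40.
So DOL = total CM / EBIT = $13,062,886.40 / $8,949,686.40 = 1.4596.
Operating income changes by 1.4596 × +19.2% = +28.0%.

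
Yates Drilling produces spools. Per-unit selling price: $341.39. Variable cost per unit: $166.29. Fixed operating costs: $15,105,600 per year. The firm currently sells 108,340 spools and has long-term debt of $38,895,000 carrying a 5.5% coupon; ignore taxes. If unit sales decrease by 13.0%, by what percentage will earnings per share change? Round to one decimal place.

At 108,340 units, contribution = 108,340 × $175.10 = $18,970,334.00.
Subtracting fixed costs: EBIT = $18,970,334.00 − $15,105,600 = $3,864,734.00.
Interest = $2,139,225.00, so EBIT − I = $1,725,509.00.
DCL = total CM / (EBIT − I) = $18,970,334.00 / $1,725,509.00 = 10.9941.
%ΔEPS = DCL × %ΔSales = 10.9941 × -13.0% = -142.9%.

-142.9%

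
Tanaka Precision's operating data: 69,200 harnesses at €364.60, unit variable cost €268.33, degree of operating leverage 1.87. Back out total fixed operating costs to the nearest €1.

€3,099,379

Total contribution margin = 69,200 × €96.27 = €6,661,884.00.
Since DOL = CM ÷ EBIT, EBIT = €6,661,884.00 ÷ 1.87 = €3,562,504.81.
And FC = contribution − EBIT = €6,661,884.00 − €3,562,504.81 = €3,099,379.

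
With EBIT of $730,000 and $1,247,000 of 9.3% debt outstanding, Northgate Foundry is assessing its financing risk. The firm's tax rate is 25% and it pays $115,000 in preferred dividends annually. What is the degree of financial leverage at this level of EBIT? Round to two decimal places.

1.58

Interest = $115,971.00.
Pre-tax preferred-dividend burden = $115,000 ÷ (1 − 0.25) = $153,333.33.
DFL = EBIT ÷ [EBIT − I − D_p/(1−t)] = $730,000 ÷ [$730,000 − $115,971.00 − $153,333.33] = $730,000 ÷ $460,695.67 = 1.5846.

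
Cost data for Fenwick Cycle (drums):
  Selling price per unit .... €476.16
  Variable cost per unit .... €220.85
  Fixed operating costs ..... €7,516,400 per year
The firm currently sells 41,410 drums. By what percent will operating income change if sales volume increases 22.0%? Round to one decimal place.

+76.1%

At 41,410 units, contribution = 41,410 × €255.31 = €10,572,387.10.
EBIT = €10,572,387.10 − €7,516,400 = €3,055,987.10.
DOL = contribution ÷ EBIT = €10,572,387.10 ÷ €3,055,987.10 = 3.4596.
%ΔEBIT = DOL × %ΔSales = 3.4596 × +22.0% = +76.1%.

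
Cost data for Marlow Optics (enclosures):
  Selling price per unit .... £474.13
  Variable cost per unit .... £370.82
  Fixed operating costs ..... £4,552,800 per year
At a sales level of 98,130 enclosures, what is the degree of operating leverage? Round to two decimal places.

At 98,130 units, contribution = 98,130 × £103.31 = £10,137,810.30.
Subtracting fixed costs: EBIT = £10,137,810.30 − £4,552,800 = £5,585,010.30.
Degree of operating leverage = £10,137,810.30 / £5,585,010.30 = 1.8152.

1.82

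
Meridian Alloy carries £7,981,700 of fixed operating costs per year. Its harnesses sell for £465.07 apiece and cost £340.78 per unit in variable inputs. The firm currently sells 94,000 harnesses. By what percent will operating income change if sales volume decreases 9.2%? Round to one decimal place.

-29.0%

At 94,000 units, contribution = 94,000 × £124.29 = £11,683,260.00.
Subtracting fixed costs: EBIT = £11,683,260.00 − £7,981,700 = £3,701,560.00.
DOL = contribution ÷ EBIT = £11,683,260.00 ÷ £3,701,560.00 = 3.1563.
Operating income changes by 3.1563 × -9.2% = -29.0%.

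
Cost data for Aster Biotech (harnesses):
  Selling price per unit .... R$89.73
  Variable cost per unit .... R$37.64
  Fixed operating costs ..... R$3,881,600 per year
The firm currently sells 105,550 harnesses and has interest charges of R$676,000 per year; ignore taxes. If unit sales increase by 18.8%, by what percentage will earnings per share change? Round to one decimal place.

+109.9%

At 105,550 units, contribution = 105,550 × R$52.09 = R$5,498,099.50.
EBIT = R$5,498,099.50 − R$3,881,600 = R$1,616,499.50.
After interest of R$676,000.00, pre-tax earnings = R$940,499.50.
Degree of combined leverage = contribution ÷ (EBIT − I) = R$5,498,099.50 ÷ R$940,499.50 = 5.8459.
%ΔEPS = DCL × %ΔSales = 5.8459 × +18.8% = +109.9%.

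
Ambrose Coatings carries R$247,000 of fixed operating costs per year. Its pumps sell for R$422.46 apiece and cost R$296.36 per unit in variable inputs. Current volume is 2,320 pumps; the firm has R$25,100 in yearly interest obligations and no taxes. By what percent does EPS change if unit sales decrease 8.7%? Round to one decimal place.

Total contribution margin = 2,320 × R$126.10 = R$292,552.00.
EBIT = R$292,552.00 − R$247,000 = R$45,552.00.
Interest = R$25,100.00, so EBIT − I = R$20,452.00.
DCL = total CM / (EBIT − I) = R$292,552.00 / R$20,452.00 = 14.3043.
EPS therefore changes by 14.3043 × (-8.7%) = -124.4%.

-124.4%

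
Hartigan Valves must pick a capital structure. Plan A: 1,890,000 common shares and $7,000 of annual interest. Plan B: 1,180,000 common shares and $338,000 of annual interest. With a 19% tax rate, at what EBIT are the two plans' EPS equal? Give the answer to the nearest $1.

$888,113

Set EPS_A = EPS_B: (EBIT − $7,000)(1 − 0.19) ÷ 1,890,000 = (EBIT − $338,000)(1 − 0.19) ÷ 1,180,000.
Cancelling (1 − t) and cross-multiplying: 1,180,000·(EBIT − 7,000) = 1,890,000·(EBIT − 338,000).
EBIT × (1,890,000 − 1,180,000) = 338,000 × 1,890,000 − 7,000 × 1,180,000 = 630,560,000,000, so EBIT = 630,560,000,000 ÷ 710,000 = 888,112.68.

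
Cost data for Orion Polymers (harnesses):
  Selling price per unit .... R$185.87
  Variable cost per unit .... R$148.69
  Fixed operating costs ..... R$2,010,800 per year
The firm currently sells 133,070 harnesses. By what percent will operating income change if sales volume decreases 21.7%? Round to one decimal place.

Total contribution margin = 133,070 × R$37.18 = R$4,947,542.60.
Operating income = contribution − fixed costs = R$4,947,542.60 − R$2,010,800 = R$2,936,742.60.
So DOL = total CM / EBIT = R$4,947,542.60 / R$2,936,742.60 = 1.6847.
%ΔEBIT = DOL × %ΔSales = 1.6847 × -21.7% = -36.6%.

-36.6%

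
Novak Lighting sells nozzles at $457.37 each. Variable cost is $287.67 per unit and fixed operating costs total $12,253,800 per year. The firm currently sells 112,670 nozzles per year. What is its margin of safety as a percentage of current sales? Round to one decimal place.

35.9%

Contribution margin per unit = $457.37 − $287.67 = $169.70. Break-even units = $12,253,800 ÷ $169.70 = 72,208.60; break-even revenue = 72,208.60 × $457.37 = $33,026,048.95.
Actual sales revenue = 112,670 × $457.37 = $51,531,877.90.
Margin of safety = ($51,531,877.90 − $33,026,048.95) ÷ $51,531,877.90 = 35.9%.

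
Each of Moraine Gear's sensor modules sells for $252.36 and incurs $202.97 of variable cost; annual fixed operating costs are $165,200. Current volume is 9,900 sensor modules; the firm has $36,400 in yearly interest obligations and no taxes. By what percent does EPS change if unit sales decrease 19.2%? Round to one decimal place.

-32.7%

At 9,900 units, contribution = 9,900 × $49.39 = $488,961.00.
EBIT = $488,961.00 − $165,200 = $323,761.00.
After interest of $36,400.00, pre-tax earnings = $287,361.00.
Degree of combined leverage = contribution ÷ (EBIT − I) = $488,961.00 ÷ $287,361.00 = 1.7016.
EPS therefore changes by 1.7016 × (-19.2%) = -32.7%.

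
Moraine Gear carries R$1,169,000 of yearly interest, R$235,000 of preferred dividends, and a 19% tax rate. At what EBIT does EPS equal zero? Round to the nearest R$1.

Grossing the preferred dividend up to pre-tax terms: R$235,000 / (1 − 0.19) = R$290,123.46.
Financial break-even EBIT = interest + D_p ÷ (1 − t) = R$1,169,000 + R$290,123.46 = R$1,459,123.46.

R$1,459,123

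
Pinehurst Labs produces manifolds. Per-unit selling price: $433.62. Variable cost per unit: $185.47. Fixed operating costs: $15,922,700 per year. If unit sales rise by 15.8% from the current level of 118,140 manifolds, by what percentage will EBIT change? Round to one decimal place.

Total contribution margin = 118,140 × $248.15 = $29,316,441.00.
EBIT = $29,316,441.00 − $15,922,700 = $13,393,741.00.
So DOL = total CM / EBIT = $29,316,441.00 / $13,393,741.00 = 2.1888.
Operating income changes by 2.1888 × +15.8% = +34.6%.

+34.6%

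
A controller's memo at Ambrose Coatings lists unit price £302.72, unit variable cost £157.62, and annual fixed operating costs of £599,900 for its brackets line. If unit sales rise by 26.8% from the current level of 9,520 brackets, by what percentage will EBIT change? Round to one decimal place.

At 9,520 units, contribution = 9,520 × £145.10 = £1,381,352.00.
Subtracting fixed costs: EBIT = £1,381,352.00 − £599,900 = £781,452.00.
Degree of operating leverage = £1,381,352.00 / £781,452.00 = 1.7677.
%ΔEBIT = DOL × %ΔSales = 1.7677 × +26.8% = +47.4%.

+47.4%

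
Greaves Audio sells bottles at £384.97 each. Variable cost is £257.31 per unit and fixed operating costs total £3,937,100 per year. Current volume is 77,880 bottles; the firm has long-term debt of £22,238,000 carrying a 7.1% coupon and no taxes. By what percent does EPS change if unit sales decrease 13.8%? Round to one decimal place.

-31.0%

Contribution at this volume is 77,880 × £127.66 = £9,942,160.80.
Subtracting fixed costs: EBIT = £9,942,160.80 − £3,937,100 = £6,005,060.80.
After interest of £1,578,898.00, pre-tax earnings = £4,426,162.80.
DCL = total CM / (EBIT − I) = £9,942,160.80 / £4,426,162.80 = 2.2462.
EPS therefore changes by 2.2462 × (-13.8%) = -31.0%.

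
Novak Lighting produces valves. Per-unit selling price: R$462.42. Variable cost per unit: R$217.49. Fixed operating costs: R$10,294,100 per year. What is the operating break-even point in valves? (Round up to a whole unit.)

42,029 valves

Unit CM = price − variable cost = R$462.42 − R$217.49 = R$244.93.
Units to break even: R$10,294,100 ÷ R$244.93 = 42,028.74, rounded up to 42,029.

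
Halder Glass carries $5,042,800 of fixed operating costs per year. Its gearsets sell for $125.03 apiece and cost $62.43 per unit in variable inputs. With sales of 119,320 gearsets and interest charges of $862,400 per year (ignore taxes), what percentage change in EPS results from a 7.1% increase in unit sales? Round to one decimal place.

+33.9%

Total contribution margin = 119,320 × $62.60 = $7,469,432.00.
EBIT = $7,469,432.00 − $5,042,800 = $2,426,632.00.
Interest = $862,400.00, so EBIT − I = $1,564,232.00.
Degree of combined leverage = contribution ÷ (EBIT − I) = $7,469,432.00 ÷ $1,564,232.00 = 4.7751.
%ΔEPS = DCL × %ΔSales = 4.7751 × +7.1% = +33.9%.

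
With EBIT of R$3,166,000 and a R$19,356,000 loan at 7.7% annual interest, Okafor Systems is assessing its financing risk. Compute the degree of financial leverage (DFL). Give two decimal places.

1.89

Annual interest charges come to R$1,490,412.00.
Degree of financial leverage = EBIT / (EBIT − interest) = R$3,166,000 / R$1,675,588.00 = 1.8895.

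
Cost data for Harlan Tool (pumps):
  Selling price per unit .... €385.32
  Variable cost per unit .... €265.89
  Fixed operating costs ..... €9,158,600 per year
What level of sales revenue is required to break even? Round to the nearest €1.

€29,548,621

CM per unit = €385.32 − €265.89 = €119.43; CM ratio = €119.43 / €385.32 = 0.3100.
Break-even revenue = fixed costs × price ÷ CM = €9,158,600 × €385.32 ÷ €119.43 = €29,548,621.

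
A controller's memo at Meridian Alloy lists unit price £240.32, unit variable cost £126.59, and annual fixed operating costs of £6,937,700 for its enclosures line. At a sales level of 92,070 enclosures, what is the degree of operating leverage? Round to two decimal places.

2.96

Total contribution margin = 92,070 × £113.73 = £10,471,121.10.
Subtracting fixed costs: EBIT = £10,471,121.10 − £6,937,700 = £3,533,421.10.
Degree of operating leverage = £10,471,121.10 / £3,533,421.10 = 2.9635.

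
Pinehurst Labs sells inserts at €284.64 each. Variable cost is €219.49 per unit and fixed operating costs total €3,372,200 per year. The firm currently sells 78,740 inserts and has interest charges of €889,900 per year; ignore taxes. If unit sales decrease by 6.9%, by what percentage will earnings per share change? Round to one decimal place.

Contribution at this volume is 78,740 × €65.15 = €5,129,911.00.
EBIT = €5,129,911.00 − €3,372,200 = €1,757,711.00.
After interest of €889,900.00, pre-tax earnings = €867,811.00.
Degree of combined leverage = contribution ÷ (EBIT − I) = €5,129,911.00 ÷ €867,811.00 = 5.9113.
EPS therefore changes by 5.9113 × (-6.9%) = -40.8%.

-40.8%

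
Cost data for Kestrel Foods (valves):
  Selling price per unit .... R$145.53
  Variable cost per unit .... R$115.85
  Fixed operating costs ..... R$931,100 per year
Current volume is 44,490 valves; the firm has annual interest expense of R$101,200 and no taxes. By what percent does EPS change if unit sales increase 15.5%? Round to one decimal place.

At 44,490 units, contribution = 44,490 × R$29.68 = R$1,320,463.20.
Subtracting fixed costs: EBIT = R$1,320,463.20 − R$931,100 = R$389,363.20.
Interest = R$101,200.00, so EBIT − I = R$288,163.20.
Degree of combined leverage = contribution ÷ (EBIT − I) = R$1,320,463.20 ÷ R$288,163.20 = 4.5823.
EPS therefore changes by 4.5823 × (+15.5%) = +71.0%.

+71.0%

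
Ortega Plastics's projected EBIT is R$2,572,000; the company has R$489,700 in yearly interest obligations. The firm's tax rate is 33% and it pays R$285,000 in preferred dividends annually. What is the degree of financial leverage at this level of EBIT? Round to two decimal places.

1.55

Annual interest charges come to R$489,700.00.
Pre-tax preferred-dividend burden = R$285,000 ÷ (1 − 0.33) = R$425,373.13.
DFL = EBIT ÷ [EBIT − I − D_p/(1−t)] = R$2,572,000 ÷ [R$2,572,000 − R$489,700.00 − R$425,373.13] = R$2,572,000 ÷ R$1,656,926.87 = 1.5523.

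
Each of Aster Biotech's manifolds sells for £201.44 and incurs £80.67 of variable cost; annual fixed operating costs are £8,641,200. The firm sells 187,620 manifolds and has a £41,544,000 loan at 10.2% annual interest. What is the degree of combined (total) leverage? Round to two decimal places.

Contribution at this volume is 187,620 × £120.77 = £22,658,867.40.
Subtracting fixed costs: EBIT = £22,658,867.40 − £8,641,200 = £14,017,667.40. Interest = £4,237,488.00, so EBIT − I = £9,780,179.40.
DCL = contribution ÷ (EBIT − I) = £22,658,867.40 ÷ £9,780,179.40 = 2.3168.

2.32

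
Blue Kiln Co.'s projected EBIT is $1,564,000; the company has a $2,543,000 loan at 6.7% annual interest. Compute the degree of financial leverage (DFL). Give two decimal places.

1.12

Interest = $170,381.00.
Degree of financial leverage = EBIT / (EBIT − interest) = $1,564,000 / $1,393,619.00 = 1.1223.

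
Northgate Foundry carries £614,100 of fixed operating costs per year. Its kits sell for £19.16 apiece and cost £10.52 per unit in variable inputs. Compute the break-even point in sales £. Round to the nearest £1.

£1,361,824

CM per unit = £19.16 − £10.52 = £8.64; CM ratio = £8.64 / £19.16 = 0.4509.
Break-even sales = FC ÷ CM ratio = £614,100 × £19.16 / £8.64 = £1,361,824.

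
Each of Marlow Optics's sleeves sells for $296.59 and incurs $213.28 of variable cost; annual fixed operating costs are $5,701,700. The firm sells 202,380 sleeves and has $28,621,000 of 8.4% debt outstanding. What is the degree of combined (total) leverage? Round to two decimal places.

1.93

At 202,380 units, contribution = 202,380 × $83.31 = $16,860,277.80.
Subtracting fixed costs: EBIT = $16,860,277.80 − $5,701,700 = $11,158,577.80. Interest = $2,404,164.00.
DOL = $16,860,277.80 ÷ $11,158,577.80 = 1.5110; DFL = $11,158,577.80 ÷ $8,754,413.80 = 1.2746.
DCL = DOL × DFL = 1.5110 × 1.2746 = 1.9259.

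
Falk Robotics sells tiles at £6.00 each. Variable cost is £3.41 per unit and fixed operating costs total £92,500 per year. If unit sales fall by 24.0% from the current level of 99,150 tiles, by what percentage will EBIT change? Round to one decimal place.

-37.5%

At 99,150 units, contribution = 99,150 × £2.59 = £256,798.50.
Subtracting fixed costs: EBIT = £256,798.50 − £92,500 = £164,298.50.
DOL = contribution ÷ EBIT = £256,798.50 ÷ £164,298.50 = 1.5630.
So EBIT moves 1.5630 × (-24.0%) = -37.5%.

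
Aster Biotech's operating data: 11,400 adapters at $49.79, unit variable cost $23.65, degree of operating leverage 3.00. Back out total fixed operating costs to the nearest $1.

$198,664

At 11,400 units, contribution = 11,400 × $26.14 = $297,996.00.
DOL = contribution / EBIT, so EBIT = $297,996.00 / 3.00 = $99,332.00.
Fixed costs = CM − EBIT = $297,996.00 − $99,332.00 = $198,664.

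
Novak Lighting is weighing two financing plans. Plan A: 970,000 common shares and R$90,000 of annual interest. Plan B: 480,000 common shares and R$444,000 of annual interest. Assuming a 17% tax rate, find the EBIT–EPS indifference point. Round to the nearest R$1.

At indifference, (EBIT − 90,000)(1 − t)/970,000 = (EBIT − 444,000)(1 − t)/480,000.
Cancelling (1 − t) and cross-multiplying: 480,000·(EBIT − 90,000) = 970,000·(EBIT − 444,000).
EBIT × (970,000 − 480,000) = 444,000 × 970,000 − 90,000 × 480,000 = 387,480,000,000, so EBIT = 387,480,000,000 ÷ 490,000 = 790,775.51.

R$790,776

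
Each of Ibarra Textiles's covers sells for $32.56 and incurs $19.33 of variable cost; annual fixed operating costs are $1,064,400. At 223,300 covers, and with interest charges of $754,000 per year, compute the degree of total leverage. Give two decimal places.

Total contribution margin = 223,300 × $13.23 = $2,954,259.00.
EBIT = $2,954,259.00 − $1,064,400 = $1,889,859.00. Interest = $754,000.00.
DOL = $2,954,259.00 ÷ $1,889,859.00 = 1.5632; DFL = $1,889,859.00 ÷ $1,135,859.00 = 1.6638.
Combined leverage = 1.5632 × 1.6638 = 2.6009.

2.60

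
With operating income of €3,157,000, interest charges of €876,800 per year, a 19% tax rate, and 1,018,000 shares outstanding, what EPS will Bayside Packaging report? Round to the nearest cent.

Interest = €876,800.00, so EBT = €3,157,000 − €876,800.00 = €2,280,200.00.
Net income = €2,280,200.00 × (1 − 0.19) = €1,846,962.00.
Per share: €1,846,962.00 / 1,018,000 shares = €1.81.

€1.81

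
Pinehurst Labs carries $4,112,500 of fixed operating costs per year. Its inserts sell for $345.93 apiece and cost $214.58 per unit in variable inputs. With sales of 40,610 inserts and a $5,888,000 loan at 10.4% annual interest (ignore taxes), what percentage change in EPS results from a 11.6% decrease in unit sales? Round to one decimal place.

At 40,610 units, contribution = 40,610 × $131.35 = $5,334,123.50.
EBIT = $5,334,123.50 − $4,112,500 = $1,221,623.50.
After interest of $612,352.00, pre-tax earnings = $609,271.50.
DCL = total CM / (EBIT − I) = $5,334,123.50 / $609,271.50 = 8.7549.
%ΔEPS = DCL × %ΔSales = 8.7549 × -11.6% = -101.6%.

-101.6%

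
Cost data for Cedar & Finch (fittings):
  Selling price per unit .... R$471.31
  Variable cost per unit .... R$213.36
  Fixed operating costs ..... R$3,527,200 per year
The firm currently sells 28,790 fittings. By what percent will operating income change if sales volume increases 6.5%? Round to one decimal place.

At 28,790 units, contribution = 28,790 × R$257.95 = R$7,426,380.50.
Operating income = contribution − fixed costs = R$7,426,380.50 − R$3,527,200 = R$3,899,180.50.
Degree of operating leverage = R$7,426,380.50 / R$3,899,180.50 = 1.9046.
So EBIT moves 1.9046 × (+6.5%) = +12.4%.

+12.4%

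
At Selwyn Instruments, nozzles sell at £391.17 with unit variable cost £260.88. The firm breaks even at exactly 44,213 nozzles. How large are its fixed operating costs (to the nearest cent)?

£5,760,511.77

Unit CM = price − variable cost = £391.17 − £260.88 = £130.29.
Since BE = FC / CM, FC = 44,213 × £130.29 = £5,760,511.77.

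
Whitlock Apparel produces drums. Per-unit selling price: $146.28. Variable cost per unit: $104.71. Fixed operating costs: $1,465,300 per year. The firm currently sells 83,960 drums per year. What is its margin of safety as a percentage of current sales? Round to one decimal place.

58.0%

Unit CM = price − variable cost = $146.28 − $104.71 = $41.57. Break-even units = $1,465,300 ÷ $41.57 = 35,248.98; break-even revenue = 35,248.98 × $146.28 = $5,156,220.45.
Current sales = 83,960 × $146.28 = $12,281,668.80.
Margin of safety = ($12,281,668.80 − $5,156,220.45) ÷ $12,281,668.80 = 58.0%.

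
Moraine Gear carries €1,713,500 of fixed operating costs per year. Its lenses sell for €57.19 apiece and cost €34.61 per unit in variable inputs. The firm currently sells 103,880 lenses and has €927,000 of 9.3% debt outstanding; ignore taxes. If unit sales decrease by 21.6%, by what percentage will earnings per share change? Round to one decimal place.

-92.8%

At 103,880 units, contribution = 103,880 × €22.58 = €2,345,610.40.
Subtracting fixed costs: EBIT = €2,345,610.40 − €1,713,500 = €632,110.40.
After interest of €86,211.00, pre-tax earnings = €545,899.40.
DCL = total CM / (EBIT − I) = €2,345,610.40 / €545,899.40 = 4.2968.
%ΔEPS = DCL × %ΔSales = 4.2968 × -21.6% = -92.8%.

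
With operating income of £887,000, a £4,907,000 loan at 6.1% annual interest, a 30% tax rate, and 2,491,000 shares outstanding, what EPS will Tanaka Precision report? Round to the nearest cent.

Pre-tax income = £887,000 − £299,327.00 = £587,673.00.
Net income = £587,673.00 × (1 − 0.30) = £411,371.10.
EPS = £411,371.10 ÷ 2,491,000 = £0.17.

£0.17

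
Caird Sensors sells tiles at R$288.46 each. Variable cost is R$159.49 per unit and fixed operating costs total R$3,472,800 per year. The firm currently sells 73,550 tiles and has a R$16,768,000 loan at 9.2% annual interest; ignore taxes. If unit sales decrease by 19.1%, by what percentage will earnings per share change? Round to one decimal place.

At 73,550 units, contribution = 73,550 × R$128.97 = R$9,485,743.50.
Operating income = contribution − fixed costs = R$9,485,743.50 − R$3,472,800 = R$6,012,943.50.
After interest of R$1,542,656.00, pre-tax earnings = R$4,470,287.50.
DCL = total CM / (EBIT − I) = R$9,485,743.50 / R$4,470,287.50 = 2.1220.
%ΔEPS = DCL × %ΔSales = 2.1220 × -19.1% = -40.5%.

-40.5%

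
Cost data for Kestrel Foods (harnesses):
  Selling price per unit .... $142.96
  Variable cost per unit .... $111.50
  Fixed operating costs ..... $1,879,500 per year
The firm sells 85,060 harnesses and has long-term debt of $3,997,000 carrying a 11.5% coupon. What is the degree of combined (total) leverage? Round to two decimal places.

7.94

At 85,060 units, contribution = 85,060 × $31.46 = $2,675,987.60.
Operating income = contribution − fixed costs = $2,675,987.60 − $1,879,500 = $796,487.60. Interest = $459,655.00.
DOL = $2,675,987.60 ÷ $796,487.60 = 3.3597; DFL = $796,487.60 ÷ $336,832.60 = 2.3646.
DCL = DOL × DFL = 3.3597 × 2.3646 = 7.9443.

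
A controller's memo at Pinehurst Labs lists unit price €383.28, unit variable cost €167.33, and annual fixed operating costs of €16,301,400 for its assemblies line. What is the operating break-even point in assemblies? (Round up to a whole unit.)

75,487 assemblies

Contribution margin per unit = €383.28 − €167.33 = €215.95.
Break-even Q = €16,301,400 / €215.95 = 75,486.92 → 75,487 assemblies.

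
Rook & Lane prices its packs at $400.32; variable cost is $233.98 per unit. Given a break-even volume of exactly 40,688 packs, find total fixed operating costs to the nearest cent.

$6,768,041.92

Each unit contributes $400.32 − $233.98 = $166.34.
Since BE = FC / CM, FC = 40,688 × $166.34 = $6,768,041.92.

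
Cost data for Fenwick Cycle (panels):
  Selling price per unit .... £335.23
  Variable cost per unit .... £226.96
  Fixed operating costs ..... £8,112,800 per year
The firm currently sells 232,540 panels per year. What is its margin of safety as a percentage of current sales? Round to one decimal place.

67.8%

Each unit contributes £335.23 − £226.96 = £108.27. Break-even units = £8,112,800 ÷ £108.27 = 74,931.19; break-even revenue = 74,931.19 × £335.23 = £25,119,183.01.
Current sales = 232,540 × £335.23 = £77,954,384.20.
Margin of safety = (£77,954,384.20 − £25,119,183.01) ÷ £77,954,384.20 = 67.8%.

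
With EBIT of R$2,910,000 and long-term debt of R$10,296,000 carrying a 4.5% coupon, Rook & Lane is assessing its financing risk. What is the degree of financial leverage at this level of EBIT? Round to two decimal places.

1.19

Annual interest charges come to R$463,320.00.
DFL = EBIT ÷ (EBIT − I) = R$2,910,000 ÷ (R$2,910,000 − R$463,320.00) = R$2,910,000 ÷ R$2,446,680.00 = 1.1894.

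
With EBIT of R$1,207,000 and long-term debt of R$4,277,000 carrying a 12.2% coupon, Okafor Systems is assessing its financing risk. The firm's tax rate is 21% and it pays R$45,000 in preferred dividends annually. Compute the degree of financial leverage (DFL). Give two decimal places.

Annual interest charges come to R$521,794.00.
Pre-tax preferred-dividend burden = R$45,000 ÷ (1 − 0.21) = R$56,962.03.
DFL = EBIT ÷ [EBIT − I − D_p/(1−t)] = R$1,207,000 ÷ [R$1,207,000 − R$521,794.00 − R$56,962.03] = R$1,207,000 ÷ R$628,243.97 = 1.9212.

1.92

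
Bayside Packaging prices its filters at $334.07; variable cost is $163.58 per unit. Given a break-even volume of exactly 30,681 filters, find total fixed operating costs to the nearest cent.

Unit CM = price − variable cost = $334.07 − $163.58 = $170.49.
Fixed costs = break-even units × CM = 30,681 × $170.49 = $5,230,803.69.

$5,230,803.69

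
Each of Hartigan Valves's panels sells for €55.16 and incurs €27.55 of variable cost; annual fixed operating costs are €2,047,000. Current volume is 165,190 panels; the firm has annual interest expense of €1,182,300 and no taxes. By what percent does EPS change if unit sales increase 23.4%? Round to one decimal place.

+80.1%

Contribution at this volume is 165,190 × €27.61 = €4,560,895.90.
Operating income = contribution − fixed costs = €4,560,895.90 − €2,047,000 = €2,513,895.90.
After interest of €1,182,300.00, pre-tax earnings = €1,331,595.90.
Degree of combined leverage = contribution ÷ (EBIT − I) = €4,560,895.90 ÷ €1,331,595.90 = 3.4251.
%ΔEPS = DCL × %ΔSales = 3.4251 × +23.4% = +80.1%.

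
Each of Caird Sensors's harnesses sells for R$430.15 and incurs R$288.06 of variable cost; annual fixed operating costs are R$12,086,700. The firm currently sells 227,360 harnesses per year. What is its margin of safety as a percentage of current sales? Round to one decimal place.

Unit CM = price − variable cost = R$430.15 − R$288.06 = R$142.09. Break-even units = R$12,086,700 ÷ R$142.09 = 85,063.69; break-even revenue = 85,063.69 × R$430.15 = R$36,590,147.13.
Actual sales revenue = 227,360 × R$430.15 = R$97,798,904.00.
Margin of safety = (R$97,798,904.00 − R$36,590,147.13) ÷ R$97,798,904.00 = 62.6%.

62.6%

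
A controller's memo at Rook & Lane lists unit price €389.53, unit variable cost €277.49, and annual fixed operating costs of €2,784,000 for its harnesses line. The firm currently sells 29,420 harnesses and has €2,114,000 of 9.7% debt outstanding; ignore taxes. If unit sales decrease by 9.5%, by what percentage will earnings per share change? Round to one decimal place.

-101.9%

Total contribution margin = 29,420 × €112.04 = €3,296,216.80.
Subtracting fixed costs: EBIT = €3,296,216.80 − €2,784,000 = €512,216.80.
Interest = €205,058.00, so EBIT − I = €307,158.80.
Degree of combined leverage = contribution ÷ (EBIT − I) = €3,296,216.80 ÷ €307,158.80 = 10.7313.
EPS therefore changes by 10.7313 × (-9.5%) = -101.9%.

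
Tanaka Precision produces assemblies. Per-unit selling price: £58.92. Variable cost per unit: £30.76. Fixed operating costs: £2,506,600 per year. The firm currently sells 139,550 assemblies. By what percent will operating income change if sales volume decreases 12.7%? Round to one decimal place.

-35.1%

Contribution at this volume is 139,550 × £28.16 = £3,929,728.00.
EBIT = £3,929,728.00 − £2,506,600 = £1,423,128.00.
So DOL = total CM / EBIT = £3,929,728.00 / £1,423,128.00 = 2.7613.
%ΔEBIT = DOL × %ΔSales = 2.7613 × -12.7% = -35.1%.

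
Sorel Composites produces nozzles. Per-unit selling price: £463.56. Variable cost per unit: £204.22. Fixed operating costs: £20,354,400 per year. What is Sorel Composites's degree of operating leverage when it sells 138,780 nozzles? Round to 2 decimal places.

Contribution at this volume is 138,780 × £259.34 = £35,991,205.20.
EBIT = £35,991,205.20 − £20,354,400 = £15,636,805.20.
Degree of operating leverage = £35,991,205.20 / £15,636,805.20 = 2.3017.

2.30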